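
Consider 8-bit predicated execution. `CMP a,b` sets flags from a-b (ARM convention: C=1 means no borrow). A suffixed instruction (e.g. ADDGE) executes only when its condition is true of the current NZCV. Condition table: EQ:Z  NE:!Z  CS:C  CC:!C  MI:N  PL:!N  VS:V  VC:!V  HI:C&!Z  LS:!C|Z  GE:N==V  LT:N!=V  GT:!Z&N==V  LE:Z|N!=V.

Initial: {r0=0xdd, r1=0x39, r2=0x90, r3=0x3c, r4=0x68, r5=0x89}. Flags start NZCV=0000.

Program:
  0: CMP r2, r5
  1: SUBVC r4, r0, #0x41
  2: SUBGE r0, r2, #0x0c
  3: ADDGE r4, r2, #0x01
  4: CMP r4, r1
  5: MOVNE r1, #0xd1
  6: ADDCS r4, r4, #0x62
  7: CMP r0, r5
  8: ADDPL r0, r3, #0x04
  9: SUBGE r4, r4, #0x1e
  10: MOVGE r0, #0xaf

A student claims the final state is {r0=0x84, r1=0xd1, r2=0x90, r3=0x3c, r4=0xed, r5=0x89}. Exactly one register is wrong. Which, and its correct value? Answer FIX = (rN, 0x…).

[0] flags=0010 → (cmp)
[1] flags=0010 VC?T → r4=0x9c
[2] flags=0010 GE?T → r0=0x84
[3] flags=0010 GE?T → r4=0x91
[4] flags=0011 → (cmp)
[5] flags=0011 NE?T → r1=0xd1
[6] flags=0011 CS?T → r4=0xf3
[7] flags=1000 → (cmp)
[8] flags=1000 PL?F → skip
[9] flags=1000 GE?F → skip
[10] flags=1000 GE?F → skip

FIX = (r4, 0xf3)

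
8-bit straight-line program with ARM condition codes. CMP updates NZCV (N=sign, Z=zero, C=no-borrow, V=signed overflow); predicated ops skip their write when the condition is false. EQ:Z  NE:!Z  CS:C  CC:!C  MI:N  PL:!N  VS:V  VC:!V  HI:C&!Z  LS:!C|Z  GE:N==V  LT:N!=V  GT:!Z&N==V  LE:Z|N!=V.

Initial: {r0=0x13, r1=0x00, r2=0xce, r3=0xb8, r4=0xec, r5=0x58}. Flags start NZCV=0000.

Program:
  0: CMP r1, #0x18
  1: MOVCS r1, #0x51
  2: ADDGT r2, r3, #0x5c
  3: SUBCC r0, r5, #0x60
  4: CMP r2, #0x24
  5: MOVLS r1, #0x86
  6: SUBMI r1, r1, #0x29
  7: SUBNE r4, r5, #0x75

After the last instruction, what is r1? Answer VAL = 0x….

VAL = 0xd7

[0] flags=1000 → (cmp)
[1] flags=1000 CS?F → skip
[2] flags=1000 GT?F → skip
[3] flags=1000 CC?T → r0=0xf8
[4] flags=1010 → (cmp)
[5] flags=1010 LS?F → skip
[6] flags=1010 MI?T → r1=0xd7
[7] flags=1010 NE?T → r4=0xe3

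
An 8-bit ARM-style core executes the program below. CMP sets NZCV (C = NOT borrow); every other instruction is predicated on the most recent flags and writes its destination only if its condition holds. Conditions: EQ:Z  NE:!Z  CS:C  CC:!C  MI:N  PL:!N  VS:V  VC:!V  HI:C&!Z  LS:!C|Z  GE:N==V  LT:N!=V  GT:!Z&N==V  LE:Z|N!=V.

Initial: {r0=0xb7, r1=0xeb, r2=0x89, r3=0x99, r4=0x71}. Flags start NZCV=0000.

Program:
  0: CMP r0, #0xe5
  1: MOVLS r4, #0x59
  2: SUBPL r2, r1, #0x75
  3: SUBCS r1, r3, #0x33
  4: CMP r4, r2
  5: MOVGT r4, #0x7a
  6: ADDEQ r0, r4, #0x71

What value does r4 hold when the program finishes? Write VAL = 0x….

VAL = 0x7a

[0] flags=1000 → (cmp)
[1] flags=1000 LS?T → r4=0x59
[2] flags=1000 PL?F → skip
[3] flags=1000 CS?F → skip
[4] flags=1001 → (cmp)
[5] flags=1001 GT?T → r4=0x7a
[6] flags=1001 EQ?F → skip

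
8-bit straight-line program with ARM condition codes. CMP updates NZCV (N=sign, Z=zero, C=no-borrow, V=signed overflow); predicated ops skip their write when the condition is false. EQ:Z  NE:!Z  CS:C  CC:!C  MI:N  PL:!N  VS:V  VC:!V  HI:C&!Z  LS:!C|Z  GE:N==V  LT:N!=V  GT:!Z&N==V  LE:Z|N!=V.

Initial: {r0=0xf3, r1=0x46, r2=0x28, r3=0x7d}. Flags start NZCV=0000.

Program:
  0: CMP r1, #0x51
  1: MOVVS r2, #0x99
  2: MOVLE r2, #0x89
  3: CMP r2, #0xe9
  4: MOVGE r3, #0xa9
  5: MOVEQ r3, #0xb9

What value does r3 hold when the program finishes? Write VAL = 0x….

VAL = 0x7d

0: ✓ CMP  NZCV=1000
1: · MOVVS
2: ✓ MOVLE  r2←0x89
3: ✓ CMP  NZCV=1000
4: · MOVGE
5: · MOVEQ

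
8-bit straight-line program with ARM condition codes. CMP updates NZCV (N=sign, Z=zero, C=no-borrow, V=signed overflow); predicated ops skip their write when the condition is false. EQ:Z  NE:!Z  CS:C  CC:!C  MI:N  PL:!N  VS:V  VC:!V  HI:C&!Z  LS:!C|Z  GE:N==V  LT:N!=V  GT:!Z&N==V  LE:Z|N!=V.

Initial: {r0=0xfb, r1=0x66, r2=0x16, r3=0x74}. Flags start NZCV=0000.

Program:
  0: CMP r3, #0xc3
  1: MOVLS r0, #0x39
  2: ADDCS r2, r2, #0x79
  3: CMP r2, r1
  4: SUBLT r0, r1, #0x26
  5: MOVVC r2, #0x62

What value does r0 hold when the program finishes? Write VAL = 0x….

VAL = 0x40

[0] flags=1001 → (cmp)
[1] flags=1001 LS?T → r0=0x39
[2] flags=1001 CS?F → skip
[3] flags=1000 → (cmp)
[4] flags=1000 LT?T → r0=0x40
[5] flags=1000 VC?T → r2=0x62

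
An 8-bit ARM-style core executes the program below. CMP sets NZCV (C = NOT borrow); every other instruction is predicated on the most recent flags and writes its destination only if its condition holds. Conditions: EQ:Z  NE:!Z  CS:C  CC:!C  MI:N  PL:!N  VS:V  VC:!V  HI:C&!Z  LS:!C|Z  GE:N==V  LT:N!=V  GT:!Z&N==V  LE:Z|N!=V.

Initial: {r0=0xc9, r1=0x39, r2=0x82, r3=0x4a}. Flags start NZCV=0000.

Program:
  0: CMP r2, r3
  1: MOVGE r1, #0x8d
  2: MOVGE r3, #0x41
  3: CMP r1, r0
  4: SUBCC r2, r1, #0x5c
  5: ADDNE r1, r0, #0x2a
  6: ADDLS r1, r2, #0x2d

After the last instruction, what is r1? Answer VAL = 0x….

VAL = 0x0a

0: ✓ CMP  NZCV=0011
1: · MOVGE
2: · MOVGE
3: ✓ CMP  NZCV=0000
4: ✓ SUBCC  r2←0xdd
5: ✓ ADDNE  r1←0xf3
6: ✓ ADDLS  r1←0x0a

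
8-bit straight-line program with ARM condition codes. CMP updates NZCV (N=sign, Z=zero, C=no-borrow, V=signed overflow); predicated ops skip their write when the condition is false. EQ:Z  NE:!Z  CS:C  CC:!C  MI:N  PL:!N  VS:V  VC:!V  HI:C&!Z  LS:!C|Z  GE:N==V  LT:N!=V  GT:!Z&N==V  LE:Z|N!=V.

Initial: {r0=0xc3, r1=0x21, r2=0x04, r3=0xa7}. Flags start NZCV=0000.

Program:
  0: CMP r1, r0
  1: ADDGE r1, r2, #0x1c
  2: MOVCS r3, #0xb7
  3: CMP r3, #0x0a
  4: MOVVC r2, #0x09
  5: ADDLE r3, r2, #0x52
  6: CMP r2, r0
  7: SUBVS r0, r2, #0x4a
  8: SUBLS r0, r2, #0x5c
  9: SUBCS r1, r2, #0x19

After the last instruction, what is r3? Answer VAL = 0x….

VAL = 0x5b

0: ✓ CMP  NZCV=0000
1: ✓ ADDGE  r1←0x20
2: · MOVCS
3: ✓ CMP  NZCV=1010
4: ✓ MOVVC  r2←0x09
5: ✓ ADDLE  r3←0x5b
6: ✓ CMP  NZCV=0000
7: · SUBVS
8: ✓ SUBLS  r0←0xad
9: · SUBCS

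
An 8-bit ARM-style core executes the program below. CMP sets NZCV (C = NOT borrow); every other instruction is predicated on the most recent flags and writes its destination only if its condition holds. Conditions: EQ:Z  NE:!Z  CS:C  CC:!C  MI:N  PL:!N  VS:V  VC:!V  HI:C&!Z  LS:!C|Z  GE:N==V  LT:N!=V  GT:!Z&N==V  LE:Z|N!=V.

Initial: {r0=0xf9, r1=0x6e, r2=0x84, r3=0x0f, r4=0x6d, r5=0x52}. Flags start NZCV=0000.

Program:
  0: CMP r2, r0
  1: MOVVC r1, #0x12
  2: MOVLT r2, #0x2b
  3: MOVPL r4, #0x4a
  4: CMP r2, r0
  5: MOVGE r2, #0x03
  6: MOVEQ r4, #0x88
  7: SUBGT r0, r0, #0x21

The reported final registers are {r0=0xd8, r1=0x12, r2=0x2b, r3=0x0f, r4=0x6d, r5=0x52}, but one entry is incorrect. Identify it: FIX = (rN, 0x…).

FIX = (r2, 0x03)

[0] flags=1000 → (cmp)
[1] flags=1000 VC?T → r1=0x12
[2] flags=1000 LT?T → r2=0x2b
[3] flags=1000 PL?F → skip
[4] flags=0000 → (cmp)
[5] flags=0000 GE?T → r2=0x03
[6] flags=0000 EQ?F → skip
[7] flags=0000 GT?T → r0=0xd8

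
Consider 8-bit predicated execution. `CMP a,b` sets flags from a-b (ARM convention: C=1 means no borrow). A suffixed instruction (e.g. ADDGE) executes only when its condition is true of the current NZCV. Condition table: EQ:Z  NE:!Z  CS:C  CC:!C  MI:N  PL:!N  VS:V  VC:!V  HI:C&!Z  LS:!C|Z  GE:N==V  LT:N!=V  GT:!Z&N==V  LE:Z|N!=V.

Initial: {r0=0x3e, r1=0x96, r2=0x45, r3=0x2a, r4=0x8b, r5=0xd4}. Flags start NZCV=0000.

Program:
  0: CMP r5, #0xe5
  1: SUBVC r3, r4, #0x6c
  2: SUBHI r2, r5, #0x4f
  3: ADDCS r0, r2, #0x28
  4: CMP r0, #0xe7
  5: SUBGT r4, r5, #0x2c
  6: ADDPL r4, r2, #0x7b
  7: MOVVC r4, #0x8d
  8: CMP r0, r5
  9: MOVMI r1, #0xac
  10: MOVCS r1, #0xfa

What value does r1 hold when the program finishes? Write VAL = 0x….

VAL = 0x96

0: ✓ CMP  NZCV=1000
1: ✓ SUBVC  r3←0x1f
2: · SUBHI
3: · ADDCS
4: ✓ CMP  NZCV=0000
5: ✓ SUBGT  r4←0xa8
6: ✓ ADDPL  r4←0xc0
7: ✓ MOVVC  r4←0x8d
8: ✓ CMP  NZCV=0000
9: · MOVMI
10: · MOVCS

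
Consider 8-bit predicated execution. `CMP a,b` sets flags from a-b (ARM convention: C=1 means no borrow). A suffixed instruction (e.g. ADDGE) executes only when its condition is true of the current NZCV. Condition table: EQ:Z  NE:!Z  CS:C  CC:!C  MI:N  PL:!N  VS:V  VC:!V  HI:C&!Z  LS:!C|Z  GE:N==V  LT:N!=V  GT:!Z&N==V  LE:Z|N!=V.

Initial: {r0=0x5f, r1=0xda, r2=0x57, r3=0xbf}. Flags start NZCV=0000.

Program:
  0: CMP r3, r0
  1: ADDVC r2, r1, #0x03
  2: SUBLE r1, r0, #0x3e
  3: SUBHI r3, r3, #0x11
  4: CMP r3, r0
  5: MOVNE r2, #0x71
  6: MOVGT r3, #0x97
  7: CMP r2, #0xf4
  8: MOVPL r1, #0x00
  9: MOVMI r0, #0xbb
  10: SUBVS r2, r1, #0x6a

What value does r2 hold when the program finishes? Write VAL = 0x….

VAL = 0x71

0: ✓ CMP  NZCV=0011
1: · ADDVC
2: ✓ SUBLE  r1←0x21
3: ✓ SUBHI  r3←0xae
4: ✓ CMP  NZCV=0011
5: ✓ MOVNE  r2←0x71
6: · MOVGT
7: ✓ CMP  NZCV=0000
8: ✓ MOVPL  r1←0x00
9: · MOVMI
10: · SUBVS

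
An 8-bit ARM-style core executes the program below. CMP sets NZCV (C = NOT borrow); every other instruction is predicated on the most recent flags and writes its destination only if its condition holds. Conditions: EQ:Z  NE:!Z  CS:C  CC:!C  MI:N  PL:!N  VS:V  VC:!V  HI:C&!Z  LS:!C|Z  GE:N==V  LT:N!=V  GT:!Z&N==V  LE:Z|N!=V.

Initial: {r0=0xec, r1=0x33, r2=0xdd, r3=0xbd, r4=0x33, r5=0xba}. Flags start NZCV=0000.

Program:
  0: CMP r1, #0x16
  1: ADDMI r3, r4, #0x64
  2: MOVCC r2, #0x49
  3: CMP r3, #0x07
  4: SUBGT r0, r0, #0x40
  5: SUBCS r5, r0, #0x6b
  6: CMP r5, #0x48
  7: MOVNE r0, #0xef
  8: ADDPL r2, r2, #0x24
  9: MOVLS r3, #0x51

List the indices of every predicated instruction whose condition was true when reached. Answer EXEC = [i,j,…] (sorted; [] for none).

EXEC = [5,7,8]

[0] flags=0010 → (cmp)
[1] flags=0010 MI?F → skip
[2] flags=0010 CC?F → skip
[3] flags=1010 → (cmp)
[4] flags=1010 GT?F → skip
[5] flags=1010 CS?T → r5=0x81
[6] flags=0011 → (cmp)
[7] flags=0011 NE?T → r0=0xef
[8] flags=0011 PL?T → r2=0x01
[9] flags=0011 LS?F → skip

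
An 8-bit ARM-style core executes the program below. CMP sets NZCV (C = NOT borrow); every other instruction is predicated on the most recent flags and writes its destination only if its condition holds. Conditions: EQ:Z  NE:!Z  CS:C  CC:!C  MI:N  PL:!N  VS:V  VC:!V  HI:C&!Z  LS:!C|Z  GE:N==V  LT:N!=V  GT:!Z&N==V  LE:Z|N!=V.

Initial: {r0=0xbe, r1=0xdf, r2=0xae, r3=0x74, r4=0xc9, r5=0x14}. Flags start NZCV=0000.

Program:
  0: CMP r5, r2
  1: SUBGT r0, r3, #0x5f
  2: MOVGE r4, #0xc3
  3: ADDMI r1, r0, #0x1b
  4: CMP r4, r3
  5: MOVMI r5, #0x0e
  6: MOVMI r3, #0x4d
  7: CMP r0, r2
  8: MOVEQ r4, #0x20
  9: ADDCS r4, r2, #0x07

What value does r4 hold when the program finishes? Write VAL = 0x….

VAL = 0xc3

[0] flags=0000 → (cmp)
[1] flags=0000 GT?T → r0=0x15
[2] flags=0000 GE?T → r4=0xc3
[3] flags=0000 MI?F → skip
[4] flags=0011 → (cmp)
[5] flags=0011 MI?F → skip
[6] flags=0011 MI?F → skip
[7] flags=0000 → (cmp)
[8] flags=0000 EQ?F → skip
[9] flags=0000 CS?F → skip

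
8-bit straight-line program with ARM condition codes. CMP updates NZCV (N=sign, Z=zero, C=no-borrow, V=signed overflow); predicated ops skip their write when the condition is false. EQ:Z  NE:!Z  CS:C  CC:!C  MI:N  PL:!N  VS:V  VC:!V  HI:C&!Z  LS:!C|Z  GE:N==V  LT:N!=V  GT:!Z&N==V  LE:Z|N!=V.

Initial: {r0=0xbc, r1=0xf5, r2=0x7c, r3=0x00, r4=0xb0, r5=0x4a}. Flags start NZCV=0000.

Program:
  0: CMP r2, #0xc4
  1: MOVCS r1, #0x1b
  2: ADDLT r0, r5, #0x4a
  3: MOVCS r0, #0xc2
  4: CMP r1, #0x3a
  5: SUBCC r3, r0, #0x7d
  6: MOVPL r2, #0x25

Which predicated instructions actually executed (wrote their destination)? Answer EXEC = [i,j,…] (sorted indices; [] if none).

0: ✓ CMP  NZCV=1001
1: · MOVCS
2: · ADDLT
3: · MOVCS
4: ✓ CMP  NZCV=1010
5: · SUBCC
6: · MOVPL

EXEC = []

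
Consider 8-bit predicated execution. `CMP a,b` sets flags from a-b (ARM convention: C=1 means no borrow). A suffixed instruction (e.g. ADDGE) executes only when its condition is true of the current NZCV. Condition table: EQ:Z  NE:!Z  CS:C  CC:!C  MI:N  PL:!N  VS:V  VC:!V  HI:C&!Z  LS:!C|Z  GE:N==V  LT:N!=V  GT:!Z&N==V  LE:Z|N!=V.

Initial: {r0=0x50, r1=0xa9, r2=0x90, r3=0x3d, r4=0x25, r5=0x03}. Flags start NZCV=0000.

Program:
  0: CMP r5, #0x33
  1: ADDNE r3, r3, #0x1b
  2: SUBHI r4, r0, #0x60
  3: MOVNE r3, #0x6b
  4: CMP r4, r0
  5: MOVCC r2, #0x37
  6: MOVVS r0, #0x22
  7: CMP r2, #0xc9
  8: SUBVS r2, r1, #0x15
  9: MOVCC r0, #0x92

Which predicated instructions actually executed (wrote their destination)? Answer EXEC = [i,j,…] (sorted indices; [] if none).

EXEC = [1,3,5,9]

0: ✓ CMP  NZCV=1000
1: ✓ ADDNE  r3←0x58
2: · SUBHI
3: ✓ MOVNE  r3←0x6b
4: ✓ CMP  NZCV=1000
5: ✓ MOVCC  r2←0x37
6: · MOVVS
7: ✓ CMP  NZCV=0000
8: · SUBVS
9: ✓ MOVCC  r0←0x92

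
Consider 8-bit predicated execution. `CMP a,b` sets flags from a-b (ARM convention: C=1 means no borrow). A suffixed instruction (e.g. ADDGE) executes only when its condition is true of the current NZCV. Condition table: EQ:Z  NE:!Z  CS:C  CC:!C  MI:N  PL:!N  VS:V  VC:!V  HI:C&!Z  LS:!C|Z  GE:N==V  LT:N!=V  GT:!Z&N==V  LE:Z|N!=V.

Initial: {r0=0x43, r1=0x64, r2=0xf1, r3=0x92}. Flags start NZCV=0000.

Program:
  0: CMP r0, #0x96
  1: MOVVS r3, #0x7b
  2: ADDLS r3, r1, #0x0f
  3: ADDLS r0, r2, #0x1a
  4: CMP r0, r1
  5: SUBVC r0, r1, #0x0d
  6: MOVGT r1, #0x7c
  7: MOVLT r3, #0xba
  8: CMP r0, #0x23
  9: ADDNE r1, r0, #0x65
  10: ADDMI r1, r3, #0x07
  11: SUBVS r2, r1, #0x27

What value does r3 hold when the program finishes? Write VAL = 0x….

0: ✓ CMP  NZCV=1001
1: ✓ MOVVS  r3←0x7b
2: ✓ ADDLS  r3←0x73
3: ✓ ADDLS  r0←0x0b
4: ✓ CMP  NZCV=1000
5: ✓ SUBVC  r0←0x57
6: · MOVGT
7: ✓ MOVLT  r3←0xba
8: ✓ CMP  NZCV=0010
9: ✓ ADDNE  r1←0xbc
10: · ADDMI
11: · SUBVS

VAL = 0xba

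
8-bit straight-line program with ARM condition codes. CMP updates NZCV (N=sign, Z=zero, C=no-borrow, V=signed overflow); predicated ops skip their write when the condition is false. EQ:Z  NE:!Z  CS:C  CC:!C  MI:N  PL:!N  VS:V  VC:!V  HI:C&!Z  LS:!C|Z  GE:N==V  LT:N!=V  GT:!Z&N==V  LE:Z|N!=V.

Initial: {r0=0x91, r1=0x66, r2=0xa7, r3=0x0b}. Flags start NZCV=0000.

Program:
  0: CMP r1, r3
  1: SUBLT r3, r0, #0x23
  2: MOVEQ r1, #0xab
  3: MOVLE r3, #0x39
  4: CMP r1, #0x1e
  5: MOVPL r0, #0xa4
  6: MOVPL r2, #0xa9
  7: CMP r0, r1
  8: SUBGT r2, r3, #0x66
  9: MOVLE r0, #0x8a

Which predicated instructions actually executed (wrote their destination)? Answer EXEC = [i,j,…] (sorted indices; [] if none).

EXEC = [5,6,9]

[0] flags=0010 → (cmp)
[1] flags=0010 LT?F → skip
[2] flags=0010 EQ?F → skip
[3] flags=0010 LE?F → skip
[4] flags=0010 → (cmp)
[5] flags=0010 PL?T → r0=0xa4
[6] flags=0010 PL?T → r2=0xa9
[7] flags=0011 → (cmp)
[8] flags=0011 GT?F → skip
[9] flags=0011 LE?T → r0=0x8a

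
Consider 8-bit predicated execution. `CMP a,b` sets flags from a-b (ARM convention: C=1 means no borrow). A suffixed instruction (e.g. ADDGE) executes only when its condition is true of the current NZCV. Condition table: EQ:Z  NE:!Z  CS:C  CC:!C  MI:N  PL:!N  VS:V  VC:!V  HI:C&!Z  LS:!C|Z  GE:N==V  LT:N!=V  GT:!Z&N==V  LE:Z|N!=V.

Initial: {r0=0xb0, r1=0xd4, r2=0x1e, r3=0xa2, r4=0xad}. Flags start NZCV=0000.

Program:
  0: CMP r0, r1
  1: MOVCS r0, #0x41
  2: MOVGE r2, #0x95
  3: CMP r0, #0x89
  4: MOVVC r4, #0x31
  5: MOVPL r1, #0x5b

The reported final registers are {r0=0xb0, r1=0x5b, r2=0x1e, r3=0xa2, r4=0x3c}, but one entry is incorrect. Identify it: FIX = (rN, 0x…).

FIX = (r4, 0x31)

[0] flags=1000 → (cmp)
[1] flags=1000 CS?F → skip
[2] flags=1000 GE?F → skip
[3] flags=0010 → (cmp)
[4] flags=0010 VC?T → r4=0x31
[5] flags=0010 PL?T → r1=0x5b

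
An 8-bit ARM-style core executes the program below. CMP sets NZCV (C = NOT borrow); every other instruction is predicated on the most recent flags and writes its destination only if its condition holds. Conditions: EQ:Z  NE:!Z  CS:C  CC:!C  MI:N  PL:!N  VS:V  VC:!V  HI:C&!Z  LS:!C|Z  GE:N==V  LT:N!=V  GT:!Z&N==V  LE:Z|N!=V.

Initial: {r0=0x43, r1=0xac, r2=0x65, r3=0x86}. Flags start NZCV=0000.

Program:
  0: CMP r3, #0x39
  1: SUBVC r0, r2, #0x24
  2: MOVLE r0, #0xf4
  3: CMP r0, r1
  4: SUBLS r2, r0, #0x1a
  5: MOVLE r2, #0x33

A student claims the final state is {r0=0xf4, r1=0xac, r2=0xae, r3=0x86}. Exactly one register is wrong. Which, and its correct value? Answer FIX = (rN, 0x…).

0: ✓ CMP  NZCV=0011
1: · SUBVC
2: ✓ MOVLE  r0←0xf4
3: ✓ CMP  NZCV=0010
4: · SUBLS
5: · MOVLE

FIX = (r2, 0x65)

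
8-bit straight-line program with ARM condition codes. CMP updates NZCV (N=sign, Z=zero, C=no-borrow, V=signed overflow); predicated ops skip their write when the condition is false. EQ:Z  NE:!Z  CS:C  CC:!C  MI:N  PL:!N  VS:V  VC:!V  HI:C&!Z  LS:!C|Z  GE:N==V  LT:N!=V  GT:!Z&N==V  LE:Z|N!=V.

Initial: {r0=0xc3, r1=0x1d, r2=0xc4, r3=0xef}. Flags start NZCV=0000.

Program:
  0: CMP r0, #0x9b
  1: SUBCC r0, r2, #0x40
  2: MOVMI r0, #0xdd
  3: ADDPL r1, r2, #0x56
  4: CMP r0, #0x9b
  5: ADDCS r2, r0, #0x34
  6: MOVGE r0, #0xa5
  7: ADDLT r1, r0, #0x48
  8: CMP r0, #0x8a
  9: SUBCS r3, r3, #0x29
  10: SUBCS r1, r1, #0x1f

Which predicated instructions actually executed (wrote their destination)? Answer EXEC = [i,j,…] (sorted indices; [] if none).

EXEC = [3,5,6,9,10]

0: ✓ CMP  NZCV=0010
1: · SUBCC
2: · MOVMI
3: ✓ ADDPL  r1←0x1a
4: ✓ CMP  NZCV=0010
5: ✓ ADDCS  r2←0xf7
6: ✓ MOVGE  r0←0xa5
7: · ADDLT
8: ✓ CMP  NZCV=0010
9: ✓ SUBCS  r3←0xc6
10: ✓ SUBCS  r1←0xfb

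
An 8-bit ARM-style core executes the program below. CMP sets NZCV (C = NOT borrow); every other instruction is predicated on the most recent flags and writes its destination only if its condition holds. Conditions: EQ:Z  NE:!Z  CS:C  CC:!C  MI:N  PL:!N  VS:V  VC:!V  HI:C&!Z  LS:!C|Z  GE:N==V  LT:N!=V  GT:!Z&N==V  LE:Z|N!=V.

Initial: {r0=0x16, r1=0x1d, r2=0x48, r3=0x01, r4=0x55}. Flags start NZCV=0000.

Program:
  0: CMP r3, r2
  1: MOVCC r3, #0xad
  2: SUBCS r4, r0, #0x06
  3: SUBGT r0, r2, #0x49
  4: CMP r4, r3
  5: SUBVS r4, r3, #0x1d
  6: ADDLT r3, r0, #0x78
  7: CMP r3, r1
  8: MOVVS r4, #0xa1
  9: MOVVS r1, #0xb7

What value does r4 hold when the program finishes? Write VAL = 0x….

[0] flags=1000 → (cmp)
[1] flags=1000 CC?T → r3=0xad
[2] flags=1000 CS?F → skip
[3] flags=1000 GT?F → skip
[4] flags=1001 → (cmp)
[5] flags=1001 VS?T → r4=0x90
[6] flags=1001 LT?F → skip
[7] flags=1010 → (cmp)
[8] flags=1010 VS?F → skip
[9] flags=1010 VS?F → skip

VAL = 0x90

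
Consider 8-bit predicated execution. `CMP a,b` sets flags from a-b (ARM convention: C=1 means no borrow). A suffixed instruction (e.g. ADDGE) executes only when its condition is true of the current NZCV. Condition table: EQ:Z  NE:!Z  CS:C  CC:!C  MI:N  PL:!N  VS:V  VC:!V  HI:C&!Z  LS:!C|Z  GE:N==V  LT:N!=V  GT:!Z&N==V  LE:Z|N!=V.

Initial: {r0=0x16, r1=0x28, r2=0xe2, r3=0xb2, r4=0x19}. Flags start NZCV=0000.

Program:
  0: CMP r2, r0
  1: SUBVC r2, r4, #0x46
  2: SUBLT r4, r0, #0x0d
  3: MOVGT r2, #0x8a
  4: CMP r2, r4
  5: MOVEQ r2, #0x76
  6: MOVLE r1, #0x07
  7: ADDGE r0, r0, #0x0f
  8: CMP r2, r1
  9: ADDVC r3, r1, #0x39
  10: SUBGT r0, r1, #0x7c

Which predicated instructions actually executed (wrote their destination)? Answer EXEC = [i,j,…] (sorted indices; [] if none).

0: ✓ CMP  NZCV=1010
1: ✓ SUBVC  r2←0xd3
2: ✓ SUBLT  r4←0x09
3: · MOVGT
4: ✓ CMP  NZCV=1010
5: · MOVEQ
6: ✓ MOVLE  r1←0x07
7: · ADDGE
8: ✓ CMP  NZCV=1010
9: ✓ ADDVC  r3←0x40
10: · SUBGT

EXEC = [1,2,6,9]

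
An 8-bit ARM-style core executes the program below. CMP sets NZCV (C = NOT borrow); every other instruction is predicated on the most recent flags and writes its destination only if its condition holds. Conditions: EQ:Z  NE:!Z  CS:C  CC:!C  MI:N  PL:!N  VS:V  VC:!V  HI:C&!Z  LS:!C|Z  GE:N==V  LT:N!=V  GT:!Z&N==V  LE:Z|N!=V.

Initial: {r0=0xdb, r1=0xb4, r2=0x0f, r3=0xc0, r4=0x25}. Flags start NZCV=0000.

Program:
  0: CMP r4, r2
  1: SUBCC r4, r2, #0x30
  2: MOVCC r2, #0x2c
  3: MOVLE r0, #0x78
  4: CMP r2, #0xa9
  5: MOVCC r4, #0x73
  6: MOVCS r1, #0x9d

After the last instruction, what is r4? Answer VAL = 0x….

0: ✓ CMP  NZCV=0010
1: · SUBCC
2: · MOVCC
3: · MOVLE
4: ✓ CMP  NZCV=0000
5: ✓ MOVCC  r4←0x73
6: · MOVCS

VAL = 0x73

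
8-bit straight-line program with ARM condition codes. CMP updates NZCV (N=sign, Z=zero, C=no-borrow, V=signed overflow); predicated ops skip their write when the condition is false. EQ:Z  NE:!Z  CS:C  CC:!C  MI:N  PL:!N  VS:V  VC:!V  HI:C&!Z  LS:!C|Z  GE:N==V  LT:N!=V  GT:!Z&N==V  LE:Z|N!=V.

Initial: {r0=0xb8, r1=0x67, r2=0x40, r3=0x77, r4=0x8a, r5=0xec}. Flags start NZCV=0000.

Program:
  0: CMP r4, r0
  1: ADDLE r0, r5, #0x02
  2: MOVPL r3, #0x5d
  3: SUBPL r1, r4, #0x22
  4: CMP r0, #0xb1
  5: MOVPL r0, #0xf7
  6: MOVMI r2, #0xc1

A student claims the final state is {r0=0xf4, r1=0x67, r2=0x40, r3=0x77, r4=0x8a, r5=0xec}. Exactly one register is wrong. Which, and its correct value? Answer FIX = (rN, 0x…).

0: ✓ CMP  NZCV=1000
1: ✓ ADDLE  r0←0xee
2: · MOVPL
3: · SUBPL
4: ✓ CMP  NZCV=0010
5: ✓ MOVPL  r0←0xf7
6: · MOVMI

FIX = (r0, 0xf7)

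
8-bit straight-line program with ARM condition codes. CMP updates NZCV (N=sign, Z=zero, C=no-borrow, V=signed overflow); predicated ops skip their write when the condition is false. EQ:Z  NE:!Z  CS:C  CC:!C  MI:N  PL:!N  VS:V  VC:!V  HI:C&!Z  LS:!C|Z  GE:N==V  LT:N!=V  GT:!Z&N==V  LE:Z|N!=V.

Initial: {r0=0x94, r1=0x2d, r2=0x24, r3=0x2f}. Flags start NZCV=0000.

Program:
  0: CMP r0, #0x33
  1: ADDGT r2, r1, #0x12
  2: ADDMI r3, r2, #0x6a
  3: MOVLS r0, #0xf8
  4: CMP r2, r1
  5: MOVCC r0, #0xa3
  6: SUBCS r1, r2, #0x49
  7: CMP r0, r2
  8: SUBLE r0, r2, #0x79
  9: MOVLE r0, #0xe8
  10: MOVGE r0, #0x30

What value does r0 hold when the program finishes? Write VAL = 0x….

VAL = 0xe8

[0] flags=0011 → (cmp)
[1] flags=0011 GT?F → skip
[2] flags=0011 MI?F → skip
[3] flags=0011 LS?F → skip
[4] flags=1000 → (cmp)
[5] flags=1000 CC?T → r0=0xa3
[6] flags=1000 CS?F → skip
[7] flags=0011 → (cmp)
[8] flags=0011 LE?T → r0=0xab
[9] flags=0011 LE?T → r0=0xe8
[10] flags=0011 GE?F → skip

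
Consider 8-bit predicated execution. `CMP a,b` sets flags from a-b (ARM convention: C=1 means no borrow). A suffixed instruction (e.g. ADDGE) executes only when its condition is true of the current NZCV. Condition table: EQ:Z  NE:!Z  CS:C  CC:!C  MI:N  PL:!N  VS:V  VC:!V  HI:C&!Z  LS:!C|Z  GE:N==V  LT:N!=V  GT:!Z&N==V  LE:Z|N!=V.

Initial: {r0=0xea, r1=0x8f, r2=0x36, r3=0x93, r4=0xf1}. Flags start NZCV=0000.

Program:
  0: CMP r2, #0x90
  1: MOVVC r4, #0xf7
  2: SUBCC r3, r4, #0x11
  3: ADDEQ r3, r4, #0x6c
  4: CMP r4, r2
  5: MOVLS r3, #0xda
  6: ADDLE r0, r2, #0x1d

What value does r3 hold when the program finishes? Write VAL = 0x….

VAL = 0xe0

[0] flags=1001 → (cmp)
[1] flags=1001 VC?F → skip
[2] flags=1001 CC?T → r3=0xe0
[3] flags=1001 EQ?F → skip
[4] flags=1010 → (cmp)
[5] flags=1010 LS?F → skip
[6] flags=1010 LE?T → r0=0x53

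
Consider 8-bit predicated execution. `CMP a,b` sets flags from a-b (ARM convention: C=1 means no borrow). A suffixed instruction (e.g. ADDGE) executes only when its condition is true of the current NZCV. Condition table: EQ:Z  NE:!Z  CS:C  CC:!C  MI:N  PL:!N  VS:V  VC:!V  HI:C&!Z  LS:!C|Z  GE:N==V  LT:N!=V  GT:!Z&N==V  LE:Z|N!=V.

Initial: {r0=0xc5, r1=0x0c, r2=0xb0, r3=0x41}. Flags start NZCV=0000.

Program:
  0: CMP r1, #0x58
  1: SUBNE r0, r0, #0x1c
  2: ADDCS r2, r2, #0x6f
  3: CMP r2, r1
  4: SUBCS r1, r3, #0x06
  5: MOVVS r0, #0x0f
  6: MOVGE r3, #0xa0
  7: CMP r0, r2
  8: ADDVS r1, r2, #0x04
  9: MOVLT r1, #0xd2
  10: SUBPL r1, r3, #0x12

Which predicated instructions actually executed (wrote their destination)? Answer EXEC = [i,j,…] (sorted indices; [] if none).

[0] flags=1000 → (cmp)
[1] flags=1000 NE?T → r0=0xa9
[2] flags=1000 CS?F → skip
[3] flags=1010 → (cmp)
[4] flags=1010 CS?T → r1=0x3b
[5] flags=1010 VS?F → skip
[6] flags=1010 GE?F → skip
[7] flags=1000 → (cmp)
[8] flags=1000 VS?F → skip
[9] flags=1000 LT?T → r1=0xd2
[10] flags=1000 PL?F → skip

EXEC = [1,4,9]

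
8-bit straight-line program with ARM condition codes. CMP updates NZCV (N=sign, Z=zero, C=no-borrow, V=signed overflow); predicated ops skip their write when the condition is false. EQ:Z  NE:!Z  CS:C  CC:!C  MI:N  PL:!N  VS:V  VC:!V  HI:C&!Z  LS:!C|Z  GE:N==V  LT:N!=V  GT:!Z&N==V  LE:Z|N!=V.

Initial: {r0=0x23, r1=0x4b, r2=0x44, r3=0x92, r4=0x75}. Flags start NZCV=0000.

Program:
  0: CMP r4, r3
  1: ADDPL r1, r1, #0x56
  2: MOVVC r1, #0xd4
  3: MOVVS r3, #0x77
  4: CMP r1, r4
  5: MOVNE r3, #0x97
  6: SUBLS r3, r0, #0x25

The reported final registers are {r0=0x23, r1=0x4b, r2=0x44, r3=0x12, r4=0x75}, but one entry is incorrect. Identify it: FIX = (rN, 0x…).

[0] flags=1001 → (cmp)
[1] flags=1001 PL?F → skip
[2] flags=1001 VC?F → skip
[3] flags=1001 VS?T → r3=0x77
[4] flags=1000 → (cmp)
[5] flags=1000 NE?T → r3=0x97
[6] flags=1000 LS?T → r3=0xfe

FIX = (r3, 0xfe)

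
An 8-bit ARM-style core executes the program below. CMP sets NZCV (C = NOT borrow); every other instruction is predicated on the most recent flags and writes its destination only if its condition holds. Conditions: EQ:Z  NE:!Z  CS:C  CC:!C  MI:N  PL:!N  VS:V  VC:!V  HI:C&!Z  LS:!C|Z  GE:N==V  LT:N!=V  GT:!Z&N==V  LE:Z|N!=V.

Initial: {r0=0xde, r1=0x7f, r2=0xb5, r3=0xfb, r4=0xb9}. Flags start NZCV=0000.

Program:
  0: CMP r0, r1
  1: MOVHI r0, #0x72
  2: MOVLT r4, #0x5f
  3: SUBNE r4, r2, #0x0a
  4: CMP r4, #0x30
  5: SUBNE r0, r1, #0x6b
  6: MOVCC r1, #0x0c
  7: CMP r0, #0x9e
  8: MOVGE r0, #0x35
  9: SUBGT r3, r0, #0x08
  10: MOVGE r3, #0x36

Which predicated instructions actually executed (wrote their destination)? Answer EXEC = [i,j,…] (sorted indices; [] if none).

EXEC = [1,2,3,5,8,9,10]

[0] flags=0011 → (cmp)
[1] flags=0011 HI?T → r0=0x72
[2] flags=0011 LT?T → r4=0x5f
[3] flags=0011 NE?T → r4=0xab
[4] flags=0011 → (cmp)
[5] flags=0011 NE?T → r0=0x14
[6] flags=0011 CC?F → skip
[7] flags=0000 → (cmp)
[8] flags=0000 GE?T → r0=0x35
[9] flags=0000 GT?T → r3=0x2d
[10] flags=0000 GE?T → r3=0x36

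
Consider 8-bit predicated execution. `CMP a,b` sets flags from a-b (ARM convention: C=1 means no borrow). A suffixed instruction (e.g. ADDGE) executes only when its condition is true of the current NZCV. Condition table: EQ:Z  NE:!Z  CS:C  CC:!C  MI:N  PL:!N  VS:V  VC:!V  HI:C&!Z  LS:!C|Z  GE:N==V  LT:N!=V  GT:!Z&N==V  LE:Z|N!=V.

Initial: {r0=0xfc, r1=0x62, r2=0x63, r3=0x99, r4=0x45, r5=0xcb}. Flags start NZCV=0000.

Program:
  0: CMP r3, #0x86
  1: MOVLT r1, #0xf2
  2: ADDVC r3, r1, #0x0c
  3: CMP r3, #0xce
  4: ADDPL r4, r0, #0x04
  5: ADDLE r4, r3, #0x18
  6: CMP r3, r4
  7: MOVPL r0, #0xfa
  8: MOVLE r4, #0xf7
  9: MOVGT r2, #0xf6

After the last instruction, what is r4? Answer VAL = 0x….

[0] flags=0010 → (cmp)
[1] flags=0010 LT?F → skip
[2] flags=0010 VC?T → r3=0x6e
[3] flags=1001 → (cmp)
[4] flags=1001 PL?F → skip
[5] flags=1001 LE?F → skip
[6] flags=0010 → (cmp)
[7] flags=0010 PL?T → r0=0xfa
[8] flags=0010 LE?F → skip
[9] flags=0010 GT?T → r2=0xf6

VAL = 0x45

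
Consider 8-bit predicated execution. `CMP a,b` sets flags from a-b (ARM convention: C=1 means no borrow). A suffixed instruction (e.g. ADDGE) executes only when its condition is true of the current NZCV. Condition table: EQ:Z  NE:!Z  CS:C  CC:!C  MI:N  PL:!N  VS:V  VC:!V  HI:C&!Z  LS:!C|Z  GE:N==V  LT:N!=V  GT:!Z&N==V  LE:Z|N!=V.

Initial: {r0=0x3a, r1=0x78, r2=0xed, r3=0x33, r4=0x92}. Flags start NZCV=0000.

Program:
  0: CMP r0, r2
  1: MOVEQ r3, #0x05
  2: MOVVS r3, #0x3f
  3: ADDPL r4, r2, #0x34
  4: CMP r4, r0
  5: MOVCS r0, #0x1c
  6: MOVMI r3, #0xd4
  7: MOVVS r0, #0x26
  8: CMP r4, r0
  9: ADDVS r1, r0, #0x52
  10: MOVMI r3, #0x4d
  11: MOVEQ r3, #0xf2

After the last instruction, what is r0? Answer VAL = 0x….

[0] flags=0000 → (cmp)
[1] flags=0000 EQ?F → skip
[2] flags=0000 VS?F → skip
[3] flags=0000 PL?T → r4=0x21
[4] flags=1000 → (cmp)
[5] flags=1000 CS?F → skip
[6] flags=1000 MI?T → r3=0xd4
[7] flags=1000 VS?F → skip
[8] flags=1000 → (cmp)
[9] flags=1000 VS?F → skip
[10] flags=1000 MI?T → r3=0x4d
[11] flags=1000 EQ?F → skip

VAL = 0x3a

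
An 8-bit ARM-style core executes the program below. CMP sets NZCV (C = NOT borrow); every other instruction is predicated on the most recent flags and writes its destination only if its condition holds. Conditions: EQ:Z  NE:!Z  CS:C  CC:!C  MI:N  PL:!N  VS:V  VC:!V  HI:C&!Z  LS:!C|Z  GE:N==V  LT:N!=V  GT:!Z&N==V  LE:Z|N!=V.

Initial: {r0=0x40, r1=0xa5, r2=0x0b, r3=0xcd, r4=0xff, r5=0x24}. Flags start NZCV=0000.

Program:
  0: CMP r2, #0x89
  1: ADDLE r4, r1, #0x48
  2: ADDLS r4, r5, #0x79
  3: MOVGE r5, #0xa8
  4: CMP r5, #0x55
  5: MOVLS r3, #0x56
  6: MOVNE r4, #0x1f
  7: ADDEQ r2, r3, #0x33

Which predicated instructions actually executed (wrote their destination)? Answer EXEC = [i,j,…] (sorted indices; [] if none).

EXEC = [2,3,6]

[0] flags=1001 → (cmp)
[1] flags=1001 LE?F → skip
[2] flags=1001 LS?T → r4=0x9d
[3] flags=1001 GE?T → r5=0xa8
[4] flags=0011 → (cmp)
[5] flags=0011 LS?F → skip
[6] flags=0011 NE?T → r4=0x1f
[7] flags=0011 EQ?F → skip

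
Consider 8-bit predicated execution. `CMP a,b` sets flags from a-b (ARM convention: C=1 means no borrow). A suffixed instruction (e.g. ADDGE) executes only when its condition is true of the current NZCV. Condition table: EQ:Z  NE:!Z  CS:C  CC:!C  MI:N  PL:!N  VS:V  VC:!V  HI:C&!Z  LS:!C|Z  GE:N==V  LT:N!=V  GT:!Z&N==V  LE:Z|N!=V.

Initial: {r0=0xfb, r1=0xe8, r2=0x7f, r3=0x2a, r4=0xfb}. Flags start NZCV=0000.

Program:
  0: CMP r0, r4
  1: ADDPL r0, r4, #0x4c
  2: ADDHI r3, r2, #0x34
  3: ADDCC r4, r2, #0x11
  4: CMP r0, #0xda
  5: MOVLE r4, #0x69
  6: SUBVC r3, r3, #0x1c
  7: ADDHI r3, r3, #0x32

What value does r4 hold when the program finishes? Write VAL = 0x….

0: ✓ CMP  NZCV=0110
1: ✓ ADDPL  r0←0x47
2: · ADDHI
3: · ADDCC
4: ✓ CMP  NZCV=0000
5: · MOVLE
6: ✓ SUBVC  r3←0x0e
7: · ADDHI

VAL = 0xfb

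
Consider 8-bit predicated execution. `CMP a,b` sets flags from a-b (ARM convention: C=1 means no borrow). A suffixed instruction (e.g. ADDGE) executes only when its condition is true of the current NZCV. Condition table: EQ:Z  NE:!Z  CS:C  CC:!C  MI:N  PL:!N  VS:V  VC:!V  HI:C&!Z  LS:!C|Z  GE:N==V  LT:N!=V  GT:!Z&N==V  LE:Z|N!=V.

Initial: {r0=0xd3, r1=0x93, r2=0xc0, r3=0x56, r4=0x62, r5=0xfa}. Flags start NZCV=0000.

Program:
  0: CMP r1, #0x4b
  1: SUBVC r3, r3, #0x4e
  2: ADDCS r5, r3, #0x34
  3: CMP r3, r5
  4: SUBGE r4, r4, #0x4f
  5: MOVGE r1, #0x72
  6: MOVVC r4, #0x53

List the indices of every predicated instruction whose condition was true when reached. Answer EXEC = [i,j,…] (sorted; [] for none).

EXEC = [2,4,5]

0: ✓ CMP  NZCV=0011
1: · SUBVC
2: ✓ ADDCS  r5←0x8a
3: ✓ CMP  NZCV=1001
4: ✓ SUBGE  r4←0x13
5: ✓ MOVGE  r1←0x72
6: · MOVVC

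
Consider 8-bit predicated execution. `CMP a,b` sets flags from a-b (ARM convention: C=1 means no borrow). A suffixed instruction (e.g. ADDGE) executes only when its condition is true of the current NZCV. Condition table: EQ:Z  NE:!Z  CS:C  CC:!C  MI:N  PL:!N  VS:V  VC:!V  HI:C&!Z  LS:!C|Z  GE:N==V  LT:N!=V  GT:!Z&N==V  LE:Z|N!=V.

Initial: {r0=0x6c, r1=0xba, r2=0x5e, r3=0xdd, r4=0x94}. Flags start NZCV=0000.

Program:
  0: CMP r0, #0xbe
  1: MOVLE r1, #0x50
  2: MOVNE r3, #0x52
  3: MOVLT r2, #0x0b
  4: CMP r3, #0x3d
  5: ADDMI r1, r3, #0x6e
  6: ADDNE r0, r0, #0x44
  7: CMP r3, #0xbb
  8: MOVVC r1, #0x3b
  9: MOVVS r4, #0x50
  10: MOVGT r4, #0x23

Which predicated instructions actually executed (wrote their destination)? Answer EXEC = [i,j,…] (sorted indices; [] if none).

0: ✓ CMP  NZCV=1001
1: · MOVLE
2: ✓ MOVNE  r3←0x52
3: · MOVLT
4: ✓ CMP  NZCV=0010
5: · ADDMI
6: ✓ ADDNE  r0←0xb0
7: ✓ CMP  NZCV=1001
8: · MOVVC
9: ✓ MOVVS  r4←0x50
10: ✓ MOVGT  r4←0x23

EXEC = [2,6,9,10]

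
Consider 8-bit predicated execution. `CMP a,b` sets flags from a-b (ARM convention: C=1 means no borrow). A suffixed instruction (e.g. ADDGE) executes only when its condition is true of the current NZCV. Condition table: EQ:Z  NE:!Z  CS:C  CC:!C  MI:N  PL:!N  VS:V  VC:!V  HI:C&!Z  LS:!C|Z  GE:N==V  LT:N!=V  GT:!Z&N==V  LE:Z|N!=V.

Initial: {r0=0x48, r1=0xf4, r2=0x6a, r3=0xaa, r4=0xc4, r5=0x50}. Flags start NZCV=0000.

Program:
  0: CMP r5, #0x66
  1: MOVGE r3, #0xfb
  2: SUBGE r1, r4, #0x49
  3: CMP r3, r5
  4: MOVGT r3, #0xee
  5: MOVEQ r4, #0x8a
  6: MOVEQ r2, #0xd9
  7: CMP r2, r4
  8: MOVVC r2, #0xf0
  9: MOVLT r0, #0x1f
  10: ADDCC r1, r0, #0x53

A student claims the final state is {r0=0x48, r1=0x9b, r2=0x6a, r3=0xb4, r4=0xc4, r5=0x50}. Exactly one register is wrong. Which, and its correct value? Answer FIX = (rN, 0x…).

FIX = (r3, 0xaa)

0: ✓ CMP  NZCV=1000
1: · MOVGE
2: · SUBGE
3: ✓ CMP  NZCV=0011
4: · MOVGT
5: · MOVEQ
6: · MOVEQ
7: ✓ CMP  NZCV=1001
8: · MOVVC
9: · MOVLT
10: ✓ ADDCC  r1←0x9b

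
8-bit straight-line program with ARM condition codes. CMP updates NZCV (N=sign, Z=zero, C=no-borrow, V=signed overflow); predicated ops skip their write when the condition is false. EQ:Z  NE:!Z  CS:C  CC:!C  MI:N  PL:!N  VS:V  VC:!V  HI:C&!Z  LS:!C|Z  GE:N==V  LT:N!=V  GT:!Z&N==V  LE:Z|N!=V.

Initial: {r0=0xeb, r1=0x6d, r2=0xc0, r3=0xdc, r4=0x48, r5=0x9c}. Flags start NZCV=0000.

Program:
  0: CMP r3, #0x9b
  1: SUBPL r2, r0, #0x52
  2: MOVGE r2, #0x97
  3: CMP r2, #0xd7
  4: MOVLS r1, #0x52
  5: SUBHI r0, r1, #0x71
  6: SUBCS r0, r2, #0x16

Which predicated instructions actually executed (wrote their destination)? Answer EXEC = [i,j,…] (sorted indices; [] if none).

[0] flags=0010 → (cmp)
[1] flags=0010 PL?T → r2=0x99
[2] flags=0010 GE?T → r2=0x97
[3] flags=1000 → (cmp)
[4] flags=1000 LS?T → r1=0x52
[5] flags=1000 HI?F → skip
[6] flags=1000 CS?F → skip

EXEC = [1,2,4]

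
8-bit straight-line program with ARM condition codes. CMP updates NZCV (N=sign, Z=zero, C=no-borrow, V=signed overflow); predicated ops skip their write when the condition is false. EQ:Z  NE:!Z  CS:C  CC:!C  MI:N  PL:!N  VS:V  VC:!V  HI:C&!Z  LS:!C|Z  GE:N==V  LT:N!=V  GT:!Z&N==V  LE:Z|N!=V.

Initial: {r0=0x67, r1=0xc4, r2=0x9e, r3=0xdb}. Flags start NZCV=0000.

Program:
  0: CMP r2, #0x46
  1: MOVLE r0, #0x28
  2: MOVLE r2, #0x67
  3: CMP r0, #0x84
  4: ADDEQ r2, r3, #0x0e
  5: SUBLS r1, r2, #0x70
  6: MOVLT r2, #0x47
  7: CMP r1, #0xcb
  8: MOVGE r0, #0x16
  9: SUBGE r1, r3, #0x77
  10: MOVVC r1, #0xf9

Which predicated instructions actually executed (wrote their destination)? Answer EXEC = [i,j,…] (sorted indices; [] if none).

0: ✓ CMP  NZCV=0011
1: ✓ MOVLE  r0←0x28
2: ✓ MOVLE  r2←0x67
3: ✓ CMP  NZCV=1001
4: · ADDEQ
5: ✓ SUBLS  r1←0xf7
6: · MOVLT
7: ✓ CMP  NZCV=0010
8: ✓ MOVGE  r0←0x16
9: ✓ SUBGE  r1←0x64
10: ✓ MOVVC  r1←0xf9

EXEC = [1,2,5,8,9,10]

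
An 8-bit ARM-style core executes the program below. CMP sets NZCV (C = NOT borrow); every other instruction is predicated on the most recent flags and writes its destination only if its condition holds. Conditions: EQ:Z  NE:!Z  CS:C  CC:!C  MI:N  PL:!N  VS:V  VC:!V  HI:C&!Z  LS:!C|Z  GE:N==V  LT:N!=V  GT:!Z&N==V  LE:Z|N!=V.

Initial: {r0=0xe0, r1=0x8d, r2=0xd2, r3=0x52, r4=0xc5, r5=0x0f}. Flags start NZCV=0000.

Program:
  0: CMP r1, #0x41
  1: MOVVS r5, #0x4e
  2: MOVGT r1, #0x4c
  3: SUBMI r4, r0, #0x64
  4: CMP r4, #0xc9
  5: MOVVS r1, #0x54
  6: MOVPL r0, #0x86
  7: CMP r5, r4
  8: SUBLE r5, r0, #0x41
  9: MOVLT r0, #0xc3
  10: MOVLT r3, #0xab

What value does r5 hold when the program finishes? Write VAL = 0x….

VAL = 0x4e

0: ✓ CMP  NZCV=0011
1: ✓ MOVVS  r5←0x4e
2: · MOVGT
3: · SUBMI
4: ✓ CMP  NZCV=1000
5: · MOVVS
6: · MOVPL
7: ✓ CMP  NZCV=1001
8: · SUBLE
9: · MOVLT
10: · MOVLT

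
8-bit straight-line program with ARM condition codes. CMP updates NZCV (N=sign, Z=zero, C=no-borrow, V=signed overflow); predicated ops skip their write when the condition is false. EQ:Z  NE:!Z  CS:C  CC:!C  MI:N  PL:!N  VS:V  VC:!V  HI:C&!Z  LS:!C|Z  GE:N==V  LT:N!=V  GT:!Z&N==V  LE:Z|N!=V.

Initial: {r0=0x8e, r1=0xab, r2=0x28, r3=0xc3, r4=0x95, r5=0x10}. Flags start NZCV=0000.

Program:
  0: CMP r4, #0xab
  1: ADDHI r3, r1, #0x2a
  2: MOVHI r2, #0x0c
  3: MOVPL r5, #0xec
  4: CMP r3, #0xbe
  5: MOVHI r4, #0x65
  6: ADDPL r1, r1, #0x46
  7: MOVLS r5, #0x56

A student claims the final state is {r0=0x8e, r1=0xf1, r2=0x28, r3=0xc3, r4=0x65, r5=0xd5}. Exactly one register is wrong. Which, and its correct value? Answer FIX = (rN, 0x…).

[0] flags=1000 → (cmp)
[1] flags=1000 HI?F → skip
[2] flags=1000 HI?F → skip
[3] flags=1000 PL?F → skip
[4] flags=0010 → (cmp)
[5] flags=0010 HI?T → r4=0x65
[6] flags=0010 PL?T → r1=0xf1
[7] flags=0010 LS?F → skip

FIX = (r5, 0x10)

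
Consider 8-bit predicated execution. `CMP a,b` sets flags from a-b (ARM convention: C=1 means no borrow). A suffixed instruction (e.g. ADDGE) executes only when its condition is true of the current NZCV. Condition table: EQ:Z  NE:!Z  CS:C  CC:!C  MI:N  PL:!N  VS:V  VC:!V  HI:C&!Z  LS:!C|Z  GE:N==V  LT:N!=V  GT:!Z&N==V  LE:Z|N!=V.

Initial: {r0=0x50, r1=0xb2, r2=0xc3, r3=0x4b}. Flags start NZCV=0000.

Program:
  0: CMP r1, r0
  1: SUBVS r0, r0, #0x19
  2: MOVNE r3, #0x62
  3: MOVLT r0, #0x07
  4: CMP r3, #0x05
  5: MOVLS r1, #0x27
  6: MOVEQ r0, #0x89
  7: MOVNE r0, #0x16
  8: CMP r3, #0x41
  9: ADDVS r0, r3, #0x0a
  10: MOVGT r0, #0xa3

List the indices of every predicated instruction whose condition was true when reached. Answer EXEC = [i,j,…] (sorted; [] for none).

EXEC = [1,2,3,7,10]

0: ✓ CMP  NZCV=0011
1: ✓ SUBVS  r0←0x37
2: ✓ MOVNE  r3←0x62
3: ✓ MOVLT  r0←0x07
4: ✓ CMP  NZCV=0010
5: · MOVLS
6: · MOVEQ
7: ✓ MOVNE  r0←0x16
8: ✓ CMP  NZCV=0010
9: · ADDVS
10: ✓ MOVGT  r0←0xa3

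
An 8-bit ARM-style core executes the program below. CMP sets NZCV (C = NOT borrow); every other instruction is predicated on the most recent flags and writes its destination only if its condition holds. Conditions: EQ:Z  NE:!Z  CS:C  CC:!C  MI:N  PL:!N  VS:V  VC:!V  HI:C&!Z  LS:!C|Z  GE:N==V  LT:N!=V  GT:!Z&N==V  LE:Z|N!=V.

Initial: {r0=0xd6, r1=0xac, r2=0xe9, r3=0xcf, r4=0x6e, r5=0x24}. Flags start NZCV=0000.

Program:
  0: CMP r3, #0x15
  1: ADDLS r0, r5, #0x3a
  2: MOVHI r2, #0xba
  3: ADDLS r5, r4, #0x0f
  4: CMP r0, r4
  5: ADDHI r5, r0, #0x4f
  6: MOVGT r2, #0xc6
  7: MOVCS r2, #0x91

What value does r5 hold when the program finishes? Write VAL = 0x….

0: ✓ CMP  NZCV=1010
1: · ADDLS
2: ✓ MOVHI  r2←0xba
3: · ADDLS
4: ✓ CMP  NZCV=0011
5: ✓ ADDHI  r5←0x25
6: · MOVGT
7: ✓ MOVCS  r2←0x91

VAL = 0x25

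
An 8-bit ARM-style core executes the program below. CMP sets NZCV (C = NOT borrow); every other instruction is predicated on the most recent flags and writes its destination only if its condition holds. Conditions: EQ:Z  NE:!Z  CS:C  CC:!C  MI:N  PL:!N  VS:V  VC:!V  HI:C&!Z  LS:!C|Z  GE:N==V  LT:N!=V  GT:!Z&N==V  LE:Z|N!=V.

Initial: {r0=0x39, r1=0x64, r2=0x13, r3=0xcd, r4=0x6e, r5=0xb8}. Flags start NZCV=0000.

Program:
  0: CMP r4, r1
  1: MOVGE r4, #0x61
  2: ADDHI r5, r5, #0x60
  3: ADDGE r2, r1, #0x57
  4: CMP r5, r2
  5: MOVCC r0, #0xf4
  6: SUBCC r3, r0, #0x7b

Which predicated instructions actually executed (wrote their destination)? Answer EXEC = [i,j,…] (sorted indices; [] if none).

0: ✓ CMP  NZCV=0010
1: ✓ MOVGE  r4←0x61
2: ✓ ADDHI  r5←0x18
3: ✓ ADDGE  r2←0xbb
4: ✓ CMP  NZCV=0000
5: ✓ MOVCC  r0←0xf4
6: ✓ SUBCC  r3←0x79

EXEC = [1,2,3,5,6]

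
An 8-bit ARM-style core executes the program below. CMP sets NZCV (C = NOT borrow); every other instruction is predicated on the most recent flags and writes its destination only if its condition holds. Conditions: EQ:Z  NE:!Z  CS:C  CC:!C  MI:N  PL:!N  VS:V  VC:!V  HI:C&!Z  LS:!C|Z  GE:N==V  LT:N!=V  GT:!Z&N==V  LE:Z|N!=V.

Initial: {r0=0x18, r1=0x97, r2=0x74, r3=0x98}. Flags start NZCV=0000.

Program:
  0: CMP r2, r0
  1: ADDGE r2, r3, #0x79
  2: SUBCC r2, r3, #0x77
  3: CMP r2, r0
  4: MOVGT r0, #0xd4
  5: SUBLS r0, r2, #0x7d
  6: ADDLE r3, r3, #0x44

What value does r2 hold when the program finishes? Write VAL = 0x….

[0] flags=0010 → (cmp)
[1] flags=0010 GE?T → r2=0x11
[2] flags=0010 CC?F → skip
[3] flags=1000 → (cmp)
[4] flags=1000 GT?F → skip
[5] flags=1000 LS?T → r0=0x94
[6] flags=1000 LE?T → r3=0xdc

VAL = 0x11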